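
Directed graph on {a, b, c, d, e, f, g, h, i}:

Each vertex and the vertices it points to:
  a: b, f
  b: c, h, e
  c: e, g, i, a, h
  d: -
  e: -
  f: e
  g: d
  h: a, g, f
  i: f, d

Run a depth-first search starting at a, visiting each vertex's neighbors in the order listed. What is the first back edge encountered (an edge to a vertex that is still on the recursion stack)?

c->a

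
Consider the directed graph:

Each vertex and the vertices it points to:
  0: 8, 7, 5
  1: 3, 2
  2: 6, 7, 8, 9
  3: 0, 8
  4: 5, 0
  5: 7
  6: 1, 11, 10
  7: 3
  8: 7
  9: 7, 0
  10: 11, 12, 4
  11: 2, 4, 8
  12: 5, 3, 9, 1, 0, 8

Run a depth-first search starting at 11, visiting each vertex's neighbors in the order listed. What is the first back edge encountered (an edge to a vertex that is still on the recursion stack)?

7→3

DFS from 11 (visiting each vertex's neighbors in the order listed); mark gray on enter, black on exit:
11 gray
  2 gray
    6 gray
      1 gray
        3 gray
          0 gray
            8 gray
              7 gray
                7→3: 3 is gray → back edge
First back edge: 7 → 3.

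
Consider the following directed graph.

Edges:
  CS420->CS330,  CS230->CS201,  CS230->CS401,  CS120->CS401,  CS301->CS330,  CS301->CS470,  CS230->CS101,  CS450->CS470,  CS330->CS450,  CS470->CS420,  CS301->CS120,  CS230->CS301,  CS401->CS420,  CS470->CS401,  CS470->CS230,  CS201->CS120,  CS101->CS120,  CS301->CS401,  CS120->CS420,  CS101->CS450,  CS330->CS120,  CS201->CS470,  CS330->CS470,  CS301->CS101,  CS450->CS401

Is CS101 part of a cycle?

Yes

CS101 is on a cycle iff CS101 can reach itself via ≥1 edge.
CS101 → CS450 → CS470 → CS230 → CS101 — yes.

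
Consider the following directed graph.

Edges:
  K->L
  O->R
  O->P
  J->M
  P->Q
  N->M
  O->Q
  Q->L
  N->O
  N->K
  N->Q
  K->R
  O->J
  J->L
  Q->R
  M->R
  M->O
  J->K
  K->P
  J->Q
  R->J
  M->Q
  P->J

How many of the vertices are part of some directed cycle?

7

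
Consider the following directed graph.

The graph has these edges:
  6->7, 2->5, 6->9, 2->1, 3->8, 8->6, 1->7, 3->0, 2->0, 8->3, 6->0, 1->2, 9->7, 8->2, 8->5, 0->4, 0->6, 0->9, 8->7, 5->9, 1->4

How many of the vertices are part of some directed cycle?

A vertex is on a directed cycle iff it belongs to a strongly connected component of size ≥ 2 (or has a self-loop).
The vertices on cycles are {0, 1, 2, 3, 6, 8} — 6 in total.

6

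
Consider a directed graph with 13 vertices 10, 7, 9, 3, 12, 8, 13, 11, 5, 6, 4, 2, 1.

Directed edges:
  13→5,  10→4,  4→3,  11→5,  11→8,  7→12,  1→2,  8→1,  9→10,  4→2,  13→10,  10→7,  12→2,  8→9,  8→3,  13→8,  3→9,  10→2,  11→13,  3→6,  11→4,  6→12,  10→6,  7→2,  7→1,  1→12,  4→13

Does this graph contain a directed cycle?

DFS with white/gray/black marking, starting from 9:
9 gray
  10 gray
    2 gray
    2 black
    7 gray
      7→2: 2 black — skip
      12 gray
        12→2: 2 black — skip
      12 black
      1 gray
        1→12: 12 black — skip
        1→2: 2 black — skip
      1 black
    7 black
    6 gray
      6→12: 12 black — skip
    6 black
    4 gray
      3 gray
        3→6: 6 black — skip
        3→9: 9 is gray → back edge
Back edge found, so a cycle exists: 9 → 10 → 4 → 3 → 9.

Yes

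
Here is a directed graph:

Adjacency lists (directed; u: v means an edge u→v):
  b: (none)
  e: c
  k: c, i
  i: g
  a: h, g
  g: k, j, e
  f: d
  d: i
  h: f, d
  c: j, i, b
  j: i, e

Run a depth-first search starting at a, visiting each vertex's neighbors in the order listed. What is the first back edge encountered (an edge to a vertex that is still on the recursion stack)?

j->i

DFS from a (visiting each vertex's neighbors in the order listed); mark gray on enter, black on exit:
a gray
  h gray
    f gray
      d gray
        i gray
          g gray
            k gray
              c gray
                j gray
                  j→i: i is gray → back edge
First back edge: j → i.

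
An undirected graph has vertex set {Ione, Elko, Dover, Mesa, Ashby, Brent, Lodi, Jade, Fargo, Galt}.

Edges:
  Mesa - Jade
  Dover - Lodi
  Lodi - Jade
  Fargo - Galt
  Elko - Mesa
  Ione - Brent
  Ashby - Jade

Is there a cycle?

No

DFS, tracking each vertex's parent; an edge to a visited non-parent vertex closes a cycle.
Start from Jade:
visit Jade (parent –)
  visit Mesa (parent Jade)
    Mesa–Jade: parent, skip
    visit Elko (parent Mesa)
      Elko–Mesa: parent, skip
  visit Lodi (parent Jade)
    visit Dover (parent Lodi)
      Dover–Lodi: parent, skip
    Lodi–Jade: parent, skip
  visit Ashby (parent Jade)
    Ashby–Jade: parent, skip
visit Ione (parent –)
  visit Brent (parent Ione)
    Brent–Ione: parent, skip
visit Fargo (parent –)
  visit Galt (parent Fargo)
    Galt–Fargo: parent, skip
No non-parent visited neighbor found — the graph is a forest.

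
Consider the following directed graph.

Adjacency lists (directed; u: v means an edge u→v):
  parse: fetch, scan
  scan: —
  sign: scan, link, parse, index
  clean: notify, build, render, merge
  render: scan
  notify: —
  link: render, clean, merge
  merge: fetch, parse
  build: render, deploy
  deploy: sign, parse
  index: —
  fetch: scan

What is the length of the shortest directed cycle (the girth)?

5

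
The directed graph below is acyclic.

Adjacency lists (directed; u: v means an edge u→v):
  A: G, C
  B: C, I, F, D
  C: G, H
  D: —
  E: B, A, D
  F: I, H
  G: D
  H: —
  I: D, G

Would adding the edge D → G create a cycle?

Yes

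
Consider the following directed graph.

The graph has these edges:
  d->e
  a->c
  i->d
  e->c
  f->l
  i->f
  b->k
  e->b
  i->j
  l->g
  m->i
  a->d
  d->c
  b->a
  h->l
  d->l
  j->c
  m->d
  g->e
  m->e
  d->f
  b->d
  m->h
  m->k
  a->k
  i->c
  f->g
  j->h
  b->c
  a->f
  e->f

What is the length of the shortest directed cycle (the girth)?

For each vertex v, BFS finds the shortest path from v back to v.
The shortest such closed walk is e → f → g → e, length 3.

3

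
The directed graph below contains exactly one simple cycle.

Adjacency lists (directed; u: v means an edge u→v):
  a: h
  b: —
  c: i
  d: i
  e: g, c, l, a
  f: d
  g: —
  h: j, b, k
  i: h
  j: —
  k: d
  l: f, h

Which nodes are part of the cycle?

d, h, i, k

DFS with gray/black marking from h:
h gray
  j gray
  j black
  b gray
  b black
  k gray
    d gray
      i gray
        i→h: h is gray → back edge
Back edge closes the cycle h → k → d → i → h; its vertices are {d, h, i, k}.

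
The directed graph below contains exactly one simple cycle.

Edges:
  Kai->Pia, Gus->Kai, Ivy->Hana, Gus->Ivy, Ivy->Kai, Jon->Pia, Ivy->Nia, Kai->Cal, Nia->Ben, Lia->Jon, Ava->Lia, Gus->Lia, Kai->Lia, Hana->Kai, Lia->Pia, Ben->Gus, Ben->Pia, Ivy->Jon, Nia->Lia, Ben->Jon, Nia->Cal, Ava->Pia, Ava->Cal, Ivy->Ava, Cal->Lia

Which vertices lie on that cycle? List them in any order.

DFS with gray/black marking from Gus:
Gus gray
  Lia gray
    Pia gray
    Pia black
    Jon gray
      Jon→Pia: Pia black — skip
    Jon black
  Lia black
  Ivy gray
    Ava gray
      Ava→Lia: Lia black — skip
      Ava→Pia: Pia black — skip
      Cal gray
        Cal→Lia: Lia black — skip
      Cal black
    Ava black
    Nia gray
      Nia→Cal: Cal black — skip
      Nia→Lia: Lia black — skip
      Ben gray
        Ben→Jon: Jon black — skip
        Ben→Gus: Gus is gray → back edge
Back edge closes the cycle Gus → Ivy → Nia → Ben → Gus; its vertices are {Ben, Gus, Ivy, Nia}.

Ben, Gus, Ivy, Nia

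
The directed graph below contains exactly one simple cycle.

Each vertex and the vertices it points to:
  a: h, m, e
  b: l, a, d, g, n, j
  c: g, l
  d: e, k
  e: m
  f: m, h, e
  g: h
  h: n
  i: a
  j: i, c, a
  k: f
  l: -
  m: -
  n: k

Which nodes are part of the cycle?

f, h, k, n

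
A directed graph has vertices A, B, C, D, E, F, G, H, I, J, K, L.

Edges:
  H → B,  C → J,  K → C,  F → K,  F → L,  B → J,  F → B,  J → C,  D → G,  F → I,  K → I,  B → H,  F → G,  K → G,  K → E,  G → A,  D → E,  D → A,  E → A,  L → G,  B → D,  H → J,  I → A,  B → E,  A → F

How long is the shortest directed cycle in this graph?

For each vertex v, BFS finds the shortest path from v back to v.
The shortest such closed walk is B → H → B, length 2.

2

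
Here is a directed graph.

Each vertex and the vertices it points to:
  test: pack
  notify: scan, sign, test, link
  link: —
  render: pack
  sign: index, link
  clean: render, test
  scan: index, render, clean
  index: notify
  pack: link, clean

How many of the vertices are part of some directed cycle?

8

A vertex is on a directed cycle iff it belongs to a strongly connected component of size ≥ 2 (or has a self-loop).
The vertices on cycles are {pack, scan, sign, test, clean, index, notify, render} — 8 in total.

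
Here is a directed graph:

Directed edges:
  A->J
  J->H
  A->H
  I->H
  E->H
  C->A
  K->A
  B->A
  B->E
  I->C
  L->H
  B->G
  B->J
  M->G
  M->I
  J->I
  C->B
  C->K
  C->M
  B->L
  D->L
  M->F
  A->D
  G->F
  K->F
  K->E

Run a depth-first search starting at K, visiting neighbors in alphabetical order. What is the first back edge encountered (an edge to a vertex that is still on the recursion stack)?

DFS from K (visiting neighbors in alphabetical order); mark gray on enter, black on exit:
K gray
  A gray
    D gray
      L gray
        H gray
        H black
      L black
    D black
    A→H: H black — skip
    J gray
      J→H: H black — skip
      I gray
        C gray
          C→A: A is gray → back edge
First back edge: C → A.

C→A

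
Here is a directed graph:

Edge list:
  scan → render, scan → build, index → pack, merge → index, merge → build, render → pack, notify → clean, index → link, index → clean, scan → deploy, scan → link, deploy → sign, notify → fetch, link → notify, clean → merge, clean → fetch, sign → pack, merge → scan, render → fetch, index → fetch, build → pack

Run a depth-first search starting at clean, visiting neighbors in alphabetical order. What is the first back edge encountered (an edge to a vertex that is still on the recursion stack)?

DFS from clean (visiting neighbors in alphabetical order); mark gray on enter, black on exit:
clean gray
  fetch gray
  fetch black
  merge gray
    build gray
      pack gray
      pack black
    build black
    index gray
      index→clean: clean is gray → back edge
First back edge: index → clean.

index→clean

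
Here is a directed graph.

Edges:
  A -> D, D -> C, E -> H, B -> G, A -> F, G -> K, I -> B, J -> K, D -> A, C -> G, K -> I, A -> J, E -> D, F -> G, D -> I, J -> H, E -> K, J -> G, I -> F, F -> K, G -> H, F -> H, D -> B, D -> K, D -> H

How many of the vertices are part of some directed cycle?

7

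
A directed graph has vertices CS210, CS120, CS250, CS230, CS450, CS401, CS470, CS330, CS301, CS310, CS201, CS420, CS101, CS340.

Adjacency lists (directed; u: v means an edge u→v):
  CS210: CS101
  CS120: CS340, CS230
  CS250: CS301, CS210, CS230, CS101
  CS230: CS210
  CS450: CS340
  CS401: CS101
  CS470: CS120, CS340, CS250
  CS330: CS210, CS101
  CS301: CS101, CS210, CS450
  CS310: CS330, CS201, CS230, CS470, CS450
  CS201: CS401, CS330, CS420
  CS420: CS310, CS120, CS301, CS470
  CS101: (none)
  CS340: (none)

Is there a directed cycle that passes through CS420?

Yes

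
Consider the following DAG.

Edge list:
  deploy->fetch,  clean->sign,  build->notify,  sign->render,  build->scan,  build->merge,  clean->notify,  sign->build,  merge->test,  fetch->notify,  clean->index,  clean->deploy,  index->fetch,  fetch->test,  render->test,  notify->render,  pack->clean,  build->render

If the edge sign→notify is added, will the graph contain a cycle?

No

Adding sign→notify creates a cycle iff notify can already reach sign.
Explore from notify: no path reaches sign. The graph stays acyclic.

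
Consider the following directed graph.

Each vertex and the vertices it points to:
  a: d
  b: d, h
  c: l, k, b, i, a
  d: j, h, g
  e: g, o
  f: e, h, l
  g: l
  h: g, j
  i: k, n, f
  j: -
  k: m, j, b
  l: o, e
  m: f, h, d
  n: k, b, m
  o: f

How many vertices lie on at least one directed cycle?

6

A vertex is on a directed cycle iff it belongs to a strongly connected component of size ≥ 2 (or has a self-loop).
The vertices on cycles are {e, f, g, h, l, o} — 6 in total.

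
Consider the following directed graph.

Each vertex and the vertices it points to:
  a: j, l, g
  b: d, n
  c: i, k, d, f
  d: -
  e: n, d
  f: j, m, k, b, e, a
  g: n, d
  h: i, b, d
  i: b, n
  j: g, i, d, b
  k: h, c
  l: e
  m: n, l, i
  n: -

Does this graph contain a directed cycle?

Yes

DFS with white/gray/black marking, starting from j:
j gray
  g gray
    n gray
    n black
    d gray
    d black
  g black
  i gray
    b gray
      b→d: d black — skip
      b→n: n black — skip
    b black
    i→n: n black — skip
  i black
  j→d: d black — skip
  j→b: b black — skip
j black
a gray
  a→j: j black — skip
  l gray
    e gray
      e→n: n black — skip
      e→d: d black — skip
    e black
  l black
  a→g: g black — skip
a black
c gray
  c→i: i black — skip
  k gray
    h gray
      h→i: i black — skip
      h→b: b black — skip
      h→d: d black — skip
    h black
    k→c: c is gray → back edge
Back edge found, so a cycle exists: c → k → c.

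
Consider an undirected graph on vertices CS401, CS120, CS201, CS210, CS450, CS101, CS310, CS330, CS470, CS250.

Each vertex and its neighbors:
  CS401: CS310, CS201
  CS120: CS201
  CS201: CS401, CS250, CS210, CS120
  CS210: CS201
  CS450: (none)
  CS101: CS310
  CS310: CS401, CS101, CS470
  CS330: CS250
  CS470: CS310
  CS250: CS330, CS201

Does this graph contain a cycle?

No

DFS, tracking each vertex's parent; an edge to a visited non-parent vertex closes a cycle.
Start from CS201:
visit CS201 (parent –)
  visit CS401 (parent CS201)
    visit CS310 (parent CS401)
      CS310–CS401: parent, skip
      visit CS101 (parent CS310)
        CS101–CS310: parent, skip
      visit CS470 (parent CS310)
        CS470–CS310: parent, skip
    CS401–CS201: parent, skip
  visit CS250 (parent CS201)
    visit CS330 (parent CS250)
      CS330–CS250: parent, skip
    CS250–CS201: parent, skip
  visit CS210 (parent CS201)
    CS210–CS201: parent, skip
  visit CS120 (parent CS201)
    CS120–CS201: parent, skip
visit CS450 (parent –)
No non-parent visited neighbor found — the graph is a forest.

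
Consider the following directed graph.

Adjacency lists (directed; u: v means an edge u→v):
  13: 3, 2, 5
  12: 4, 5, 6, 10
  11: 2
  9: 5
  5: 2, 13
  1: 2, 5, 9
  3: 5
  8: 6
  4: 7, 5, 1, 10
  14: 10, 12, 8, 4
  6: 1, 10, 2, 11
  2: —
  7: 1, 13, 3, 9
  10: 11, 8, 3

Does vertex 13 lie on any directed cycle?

13 is on a cycle iff 13 can reach itself via ≥1 edge.
13 → 5 → 13 — yes.

Yes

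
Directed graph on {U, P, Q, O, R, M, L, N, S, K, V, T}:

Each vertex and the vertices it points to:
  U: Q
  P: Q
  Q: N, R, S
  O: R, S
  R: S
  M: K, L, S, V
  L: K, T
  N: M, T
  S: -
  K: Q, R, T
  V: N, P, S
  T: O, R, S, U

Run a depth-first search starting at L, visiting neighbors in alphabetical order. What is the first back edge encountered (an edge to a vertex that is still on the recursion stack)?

M->K

DFS from L (visiting neighbors in alphabetical order); mark gray on enter, black on exit:
L gray
  K gray
    Q gray
      N gray
        M gray
          M→K: K is gray → back edge
First back edge: M → K.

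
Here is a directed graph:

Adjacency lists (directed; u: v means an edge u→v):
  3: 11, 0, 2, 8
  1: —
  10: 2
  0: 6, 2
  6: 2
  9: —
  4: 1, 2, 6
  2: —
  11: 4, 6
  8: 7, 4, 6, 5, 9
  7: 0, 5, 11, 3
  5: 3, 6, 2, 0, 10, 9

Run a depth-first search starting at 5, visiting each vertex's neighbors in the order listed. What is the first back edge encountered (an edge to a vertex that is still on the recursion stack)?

DFS from 5 (visiting each vertex's neighbors in the order listed); mark gray on enter, black on exit:
5 gray
  3 gray
    11 gray
      4 gray
        1 gray
        1 black
        2 gray
        2 black
        6 gray
          6→2: 2 black — skip
        6 black
      4 black
      11→6: 6 black — skip
    11 black
    0 gray
      0→6: 6 black — skip
      0→2: 2 black — skip
    0 black
    3→2: 2 black — skip
    8 gray
      7 gray
        7→0: 0 black — skip
        7→5: 5 is gray → back edge
First back edge: 7 → 5.

7→5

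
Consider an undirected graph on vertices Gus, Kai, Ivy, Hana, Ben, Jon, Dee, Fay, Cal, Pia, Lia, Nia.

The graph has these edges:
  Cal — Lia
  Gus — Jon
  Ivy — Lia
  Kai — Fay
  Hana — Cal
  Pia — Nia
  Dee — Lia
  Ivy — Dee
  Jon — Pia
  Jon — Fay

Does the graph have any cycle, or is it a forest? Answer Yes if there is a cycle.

Yes

DFS, tracking each vertex's parent; an edge to a visited non-parent vertex closes a cycle.
Start from Nia:
visit Nia (parent –)
  visit Pia (parent Nia)
    Pia–Nia: parent, skip
    visit Jon (parent Pia)
      visit Gus (parent Jon)
        Gus–Jon: parent, skip
      visit Fay (parent Jon)
        Fay–Jon: parent, skip
        visit Kai (parent Fay)
          Kai–Fay: parent, skip
      Jon–Pia: parent, skip
visit Ivy (parent –)
  visit Dee (parent Ivy)
    visit Lia (parent Dee)
      Lia–Dee: parent, skip
      visit Cal (parent Lia)
        Cal–Lia: parent, skip
        visit Hana (parent Cal)
          Hana–Cal: parent, skip
      Lia–Ivy: Ivy visited and ≠ parent → cycle
Cycle: Ivy – Dee – Lia – Ivy.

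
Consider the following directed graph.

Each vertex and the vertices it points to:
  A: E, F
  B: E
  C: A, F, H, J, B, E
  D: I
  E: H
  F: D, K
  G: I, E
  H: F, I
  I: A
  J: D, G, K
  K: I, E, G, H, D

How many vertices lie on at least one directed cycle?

8

A vertex is on a directed cycle iff it belongs to a strongly connected component of size ≥ 2 (or has a self-loop).
The vertices on cycles are {A, D, E, F, G, H, I, K} — 8 in total.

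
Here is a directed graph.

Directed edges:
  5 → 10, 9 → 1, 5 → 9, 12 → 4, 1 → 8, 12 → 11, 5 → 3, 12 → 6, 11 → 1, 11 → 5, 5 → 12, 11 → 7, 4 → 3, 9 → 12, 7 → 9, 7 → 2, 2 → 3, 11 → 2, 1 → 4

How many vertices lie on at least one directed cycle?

A vertex is on a directed cycle iff it belongs to a strongly connected component of size ≥ 2 (or has a self-loop).
The vertices on cycles are {5, 7, 9, 11, 12} — 5 in total.

5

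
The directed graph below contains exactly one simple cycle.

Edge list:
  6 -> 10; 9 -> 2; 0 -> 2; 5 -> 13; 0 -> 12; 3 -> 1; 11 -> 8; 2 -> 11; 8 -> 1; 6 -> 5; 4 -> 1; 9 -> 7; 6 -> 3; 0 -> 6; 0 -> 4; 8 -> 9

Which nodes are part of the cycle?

2, 8, 9, 11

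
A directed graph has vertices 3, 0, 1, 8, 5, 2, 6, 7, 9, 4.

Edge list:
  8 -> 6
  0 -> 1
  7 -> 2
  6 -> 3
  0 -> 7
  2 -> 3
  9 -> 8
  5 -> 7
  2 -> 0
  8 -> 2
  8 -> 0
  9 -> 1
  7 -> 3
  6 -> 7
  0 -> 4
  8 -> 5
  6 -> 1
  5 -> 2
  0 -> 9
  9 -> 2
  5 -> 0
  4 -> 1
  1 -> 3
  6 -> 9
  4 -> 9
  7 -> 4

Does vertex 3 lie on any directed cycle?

No

3 lies on a cycle iff there is a path from 3 back to itself.
Exploring from 3, it never reaches itself; equivalently, its strongly connected component is a singleton.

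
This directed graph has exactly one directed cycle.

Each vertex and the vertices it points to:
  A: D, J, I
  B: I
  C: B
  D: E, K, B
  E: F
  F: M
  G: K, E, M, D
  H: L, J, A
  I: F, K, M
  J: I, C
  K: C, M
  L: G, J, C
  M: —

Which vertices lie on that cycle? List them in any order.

B, C, I, K

DFS with gray/black marking from C:
C gray
  B gray
    I gray
      F gray
        M gray
        M black
      F black
      K gray
        K→C: C is gray → back edge
Back edge closes the cycle C → B → I → K → C; its vertices are {B, C, I, K}.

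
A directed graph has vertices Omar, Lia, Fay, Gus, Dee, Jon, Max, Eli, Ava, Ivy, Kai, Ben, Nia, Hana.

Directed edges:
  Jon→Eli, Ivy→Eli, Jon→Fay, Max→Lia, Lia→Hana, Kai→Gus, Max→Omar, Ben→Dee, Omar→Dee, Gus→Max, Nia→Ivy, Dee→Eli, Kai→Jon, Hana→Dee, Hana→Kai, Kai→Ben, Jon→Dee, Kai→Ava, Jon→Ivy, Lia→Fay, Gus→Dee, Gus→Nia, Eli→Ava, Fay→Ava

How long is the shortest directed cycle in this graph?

For each vertex v, BFS finds the shortest path from v back to v.
The shortest such closed walk is Kai → Gus → Max → Lia → Hana → Kai, length 5.

5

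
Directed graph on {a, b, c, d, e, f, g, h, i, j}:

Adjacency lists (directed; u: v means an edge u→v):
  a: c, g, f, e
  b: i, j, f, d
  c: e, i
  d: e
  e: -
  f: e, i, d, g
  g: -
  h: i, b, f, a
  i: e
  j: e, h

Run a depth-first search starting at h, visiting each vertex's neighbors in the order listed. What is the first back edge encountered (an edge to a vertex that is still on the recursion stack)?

j→h

DFS from h (visiting each vertex's neighbors in the order listed); mark gray on enter, black on exit:
h gray
  i gray
    e gray
    e black
  i black
  b gray
    b→i: i black — skip
    j gray
      j→e: e black — skip
      j→h: h is gray → back edge
First back edge: j → h.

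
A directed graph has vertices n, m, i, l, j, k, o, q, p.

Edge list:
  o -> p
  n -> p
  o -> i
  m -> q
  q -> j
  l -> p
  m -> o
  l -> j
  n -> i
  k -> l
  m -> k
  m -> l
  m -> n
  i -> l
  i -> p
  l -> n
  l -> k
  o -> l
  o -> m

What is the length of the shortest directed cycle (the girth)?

2

For each vertex v, BFS finds the shortest path from v back to v.
The shortest such closed walk is m → o → m, length 2.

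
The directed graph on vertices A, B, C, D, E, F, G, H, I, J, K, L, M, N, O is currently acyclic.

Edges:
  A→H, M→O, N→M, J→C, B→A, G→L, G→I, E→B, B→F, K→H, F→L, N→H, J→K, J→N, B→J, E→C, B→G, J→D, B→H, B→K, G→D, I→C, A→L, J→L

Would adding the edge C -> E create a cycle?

Adding C→E creates a cycle iff E can already reach C.
Path from E: E → C.
So E → … → C → E is a cycle.

Yes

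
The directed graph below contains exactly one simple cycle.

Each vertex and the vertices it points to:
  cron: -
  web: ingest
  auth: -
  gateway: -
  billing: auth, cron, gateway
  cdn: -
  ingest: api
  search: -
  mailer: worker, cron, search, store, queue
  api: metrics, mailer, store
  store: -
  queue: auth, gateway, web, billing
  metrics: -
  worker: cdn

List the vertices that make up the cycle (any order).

api, web, queue, ingest, mailer

DFS with gray/black marking from api:
api gray
  metrics gray
  metrics black
  mailer gray
    worker gray
      cdn gray
      cdn black
    worker black
    cron gray
    cron black
    search gray
    search black
    store gray
    store black
    queue gray
      auth gray
      auth black
      gateway gray
      gateway black
      web gray
        ingest gray
          ingest→api: api is gray → back edge
Back edge closes the cycle api → mailer → queue → web → ingest → api; its vertices are {api, web, queue, ingest, mailer}.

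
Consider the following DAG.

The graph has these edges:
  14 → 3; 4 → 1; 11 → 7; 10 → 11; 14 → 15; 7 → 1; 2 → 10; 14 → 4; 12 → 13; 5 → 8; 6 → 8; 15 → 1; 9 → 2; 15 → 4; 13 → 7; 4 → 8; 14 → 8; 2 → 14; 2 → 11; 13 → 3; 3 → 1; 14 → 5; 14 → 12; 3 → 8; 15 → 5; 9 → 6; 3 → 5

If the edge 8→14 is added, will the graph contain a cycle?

Adding 8→14 creates a cycle iff 14 can already reach 8.
Path from 14: 14 → 8.
So 14 → … → 8 → 14 is a cycle.

Yes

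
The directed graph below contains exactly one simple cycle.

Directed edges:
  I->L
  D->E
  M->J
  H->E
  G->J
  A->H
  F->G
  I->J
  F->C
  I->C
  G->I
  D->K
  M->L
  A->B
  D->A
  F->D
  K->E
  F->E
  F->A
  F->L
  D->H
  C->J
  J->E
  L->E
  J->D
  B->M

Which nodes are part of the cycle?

A, B, D, J, M

DFS with gray/black marking from D:
D gray
  E gray
  E black
  A gray
    H gray
      H→E: E black — skip
    H black
    B gray
      M gray
        J gray
          J→E: E black — skip
          J→D: D is gray → back edge
Back edge closes the cycle D → A → B → M → J → D; its vertices are {A, B, D, J, M}.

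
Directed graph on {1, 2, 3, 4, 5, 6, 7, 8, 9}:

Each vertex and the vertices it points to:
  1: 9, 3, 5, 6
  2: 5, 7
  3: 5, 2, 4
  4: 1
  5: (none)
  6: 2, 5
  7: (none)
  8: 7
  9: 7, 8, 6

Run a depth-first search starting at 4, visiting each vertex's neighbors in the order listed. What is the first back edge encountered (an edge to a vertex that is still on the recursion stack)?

DFS from 4 (visiting each vertex's neighbors in the order listed); mark gray on enter, black on exit:
4 gray
  1 gray
    9 gray
      7 gray
      7 black
      8 gray
        8→7: 7 black — skip
      8 black
      6 gray
        2 gray
          5 gray
          5 black
          2→7: 7 black — skip
        2 black
        6→5: 5 black — skip
      6 black
    9 black
    3 gray
      3→5: 5 black — skip
      3→2: 2 black — skip
      3→4: 4 is gray → back edge
First back edge: 3 → 4.

3->4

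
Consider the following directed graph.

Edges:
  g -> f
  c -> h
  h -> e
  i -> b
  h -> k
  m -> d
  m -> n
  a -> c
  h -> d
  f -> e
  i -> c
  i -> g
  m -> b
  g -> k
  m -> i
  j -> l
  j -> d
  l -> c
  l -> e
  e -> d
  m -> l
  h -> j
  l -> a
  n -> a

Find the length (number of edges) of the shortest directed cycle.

4

For each vertex v, BFS finds the shortest path from v back to v.
The shortest such closed walk is c → h → j → l → c, length 4.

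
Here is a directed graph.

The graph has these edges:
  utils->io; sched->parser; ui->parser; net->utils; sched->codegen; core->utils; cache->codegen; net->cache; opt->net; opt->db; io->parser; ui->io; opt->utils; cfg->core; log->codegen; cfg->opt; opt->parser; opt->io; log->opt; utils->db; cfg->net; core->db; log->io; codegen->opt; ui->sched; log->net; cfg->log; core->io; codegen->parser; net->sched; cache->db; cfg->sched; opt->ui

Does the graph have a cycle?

Yes

DFS with white/gray/black marking, starting from io:
io gray
  parser gray
  parser black
io black
opt gray
  ui gray
    sched gray
      sched→parser: parser black — skip
      codegen gray
        codegen→opt: opt is gray → back edge
Back edge found, so a cycle exists: opt → ui → sched → codegen → opt.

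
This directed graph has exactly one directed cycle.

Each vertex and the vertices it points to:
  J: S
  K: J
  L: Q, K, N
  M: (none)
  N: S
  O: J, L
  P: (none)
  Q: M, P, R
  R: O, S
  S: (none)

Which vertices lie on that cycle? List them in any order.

DFS with gray/black marking from L:
L gray
  Q gray
    M gray
    M black
    P gray
    P black
    R gray
      O gray
        J gray
          S gray
          S black
        J black
        O→L: L is gray → back edge
Back edge closes the cycle L → Q → R → O → L; its vertices are {L, O, Q, R}.

L, O, Q, R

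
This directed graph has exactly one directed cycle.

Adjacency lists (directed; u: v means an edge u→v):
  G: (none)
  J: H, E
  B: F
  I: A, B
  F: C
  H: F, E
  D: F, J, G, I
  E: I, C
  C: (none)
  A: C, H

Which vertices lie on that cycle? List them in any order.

A, E, H, I

DFS with gray/black marking from I:
I gray
  A gray
    C gray
    C black
    H gray
      F gray
        F→C: C black — skip
      F black
      E gray
        E→I: I is gray → back edge
Back edge closes the cycle I → A → H → E → I; its vertices are {A, E, H, I}.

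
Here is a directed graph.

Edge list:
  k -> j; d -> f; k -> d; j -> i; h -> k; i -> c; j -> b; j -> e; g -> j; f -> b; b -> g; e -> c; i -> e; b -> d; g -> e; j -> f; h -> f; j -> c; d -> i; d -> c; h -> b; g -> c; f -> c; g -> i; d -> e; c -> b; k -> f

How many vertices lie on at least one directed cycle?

8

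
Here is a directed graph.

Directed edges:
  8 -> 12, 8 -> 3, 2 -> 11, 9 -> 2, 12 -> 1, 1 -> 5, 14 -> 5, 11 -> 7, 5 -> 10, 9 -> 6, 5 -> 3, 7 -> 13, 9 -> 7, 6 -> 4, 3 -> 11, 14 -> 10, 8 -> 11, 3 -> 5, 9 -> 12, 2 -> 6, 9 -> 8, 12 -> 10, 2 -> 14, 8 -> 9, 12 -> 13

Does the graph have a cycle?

Yes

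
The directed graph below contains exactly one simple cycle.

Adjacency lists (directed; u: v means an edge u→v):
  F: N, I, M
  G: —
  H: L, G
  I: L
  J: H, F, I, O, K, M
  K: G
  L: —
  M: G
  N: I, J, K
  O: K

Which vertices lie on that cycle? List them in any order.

DFS with gray/black marking from J:
J gray
  H gray
    L gray
    L black
    G gray
    G black
  H black
  F gray
    N gray
      I gray
        I→L: L black — skip
      I black
      N→J: J is gray → back edge
Back edge closes the cycle J → F → N → J; its vertices are {F, J, N}.

F, J, N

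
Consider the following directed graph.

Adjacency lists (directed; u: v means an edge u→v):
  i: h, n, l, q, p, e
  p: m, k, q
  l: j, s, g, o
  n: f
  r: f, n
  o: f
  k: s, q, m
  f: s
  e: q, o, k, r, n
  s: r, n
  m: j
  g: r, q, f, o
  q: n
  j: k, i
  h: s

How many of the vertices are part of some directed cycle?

A vertex is on a directed cycle iff it belongs to a strongly connected component of size ≥ 2 (or has a self-loop).
The vertices on cycles are {e, f, i, j, k, l, m, n, p, r, s} — 11 in total.

11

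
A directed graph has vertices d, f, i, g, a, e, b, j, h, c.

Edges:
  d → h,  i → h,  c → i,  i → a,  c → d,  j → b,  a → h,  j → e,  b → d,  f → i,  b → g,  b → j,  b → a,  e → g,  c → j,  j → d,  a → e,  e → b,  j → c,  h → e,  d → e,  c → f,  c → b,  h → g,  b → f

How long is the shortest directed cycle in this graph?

2

For each vertex v, BFS finds the shortest path from v back to v.
The shortest such closed walk is j → b → j, length 2.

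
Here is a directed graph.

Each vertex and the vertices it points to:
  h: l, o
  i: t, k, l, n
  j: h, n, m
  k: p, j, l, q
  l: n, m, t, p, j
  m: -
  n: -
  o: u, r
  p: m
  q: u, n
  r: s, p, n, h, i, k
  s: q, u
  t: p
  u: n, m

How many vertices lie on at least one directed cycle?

7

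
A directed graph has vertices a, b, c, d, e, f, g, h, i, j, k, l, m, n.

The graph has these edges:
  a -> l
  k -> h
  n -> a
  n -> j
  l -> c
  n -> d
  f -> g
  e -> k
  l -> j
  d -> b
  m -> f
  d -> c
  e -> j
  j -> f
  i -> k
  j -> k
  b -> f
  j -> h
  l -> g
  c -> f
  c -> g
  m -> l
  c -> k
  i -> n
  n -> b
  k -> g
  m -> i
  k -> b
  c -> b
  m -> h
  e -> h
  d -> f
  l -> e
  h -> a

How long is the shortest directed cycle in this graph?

4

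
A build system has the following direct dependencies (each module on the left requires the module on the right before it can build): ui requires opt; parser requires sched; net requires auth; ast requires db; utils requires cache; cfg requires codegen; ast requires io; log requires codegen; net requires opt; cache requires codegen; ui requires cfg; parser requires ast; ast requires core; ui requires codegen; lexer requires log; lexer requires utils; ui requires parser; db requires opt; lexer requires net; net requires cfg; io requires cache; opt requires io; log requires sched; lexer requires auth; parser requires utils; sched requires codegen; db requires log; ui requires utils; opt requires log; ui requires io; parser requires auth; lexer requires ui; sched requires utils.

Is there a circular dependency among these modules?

DFS with white/gray/black marking, starting from lexer:
lexer gray
  utils gray
    cache gray
      codegen gray
      codegen black
    cache black
  utils black
  log gray
    sched gray
      sched→utils: utils black — skip
      sched→codegen: codegen black — skip
    sched black
    log→codegen: codegen black — skip
  log black
  net gray
    cfg gray
      cfg→codegen: codegen black — skip
    cfg black
    opt gray
      opt→log: log black — skip
      io gray
        io→cache: cache black — skip
      io black
    opt black
    auth gray
    auth black
  net black
  lexer→auth: auth black — skip
  ui gray
    ui→utils: utils black — skip
    ui→opt: opt black — skip
    ui→io: io black — skip
    ui→cfg: cfg black — skip
    ui→codegen: codegen black — skip
    parser gray
      ast gray
        core gray
        core black
        ast→io: io black — skip
        db gray
          db→log: log black — skip
          db→opt: opt black — skip
        db black
      ast black
      parser→utils: utils black — skip
      parser→sched: sched black — skip
      parser→auth: auth black — skip
    parser black
  ui black
lexer black
Every edge goes to a white or black vertex — no back edge, so the graph is acyclic.

No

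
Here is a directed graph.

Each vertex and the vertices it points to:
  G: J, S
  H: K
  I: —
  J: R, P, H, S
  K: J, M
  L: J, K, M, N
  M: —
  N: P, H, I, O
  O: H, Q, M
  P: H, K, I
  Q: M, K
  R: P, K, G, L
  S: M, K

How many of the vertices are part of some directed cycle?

A vertex is on a directed cycle iff it belongs to a strongly connected component of size ≥ 2 (or has a self-loop).
The vertices on cycles are {G, H, J, K, L, N, O, P, Q, R, S} — 11 in total.

11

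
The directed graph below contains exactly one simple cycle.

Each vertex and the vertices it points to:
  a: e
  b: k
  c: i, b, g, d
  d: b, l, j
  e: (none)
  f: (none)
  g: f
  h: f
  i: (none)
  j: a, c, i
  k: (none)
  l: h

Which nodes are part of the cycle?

DFS with gray/black marking from j:
j gray
  a gray
    e gray
    e black
  a black
  c gray
    i gray
    i black
    b gray
      k gray
      k black
    b black
    g gray
      f gray
      f black
    g black
    d gray
      d→b: b black — skip
      l gray
        h gray
          h→f: f black — skip
        h black
      l black
      d→j: j is gray → back edge
Back edge closes the cycle j → c → d → j; its vertices are {c, d, j}.

c, d, j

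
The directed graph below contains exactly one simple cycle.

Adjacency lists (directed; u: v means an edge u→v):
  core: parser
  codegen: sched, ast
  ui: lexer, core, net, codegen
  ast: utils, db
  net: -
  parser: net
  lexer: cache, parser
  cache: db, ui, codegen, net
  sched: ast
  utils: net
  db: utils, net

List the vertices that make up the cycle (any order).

DFS with gray/black marking from lexer:
lexer gray
  cache gray
    db gray
      utils gray
        net gray
        net black
      utils black
      db→net: net black — skip
    db black
    ui gray
      ui→lexer: lexer is gray → back edge
Back edge closes the cycle lexer → cache → ui → lexer; its vertices are {ui, cache, lexer}.

ui, cache, lexer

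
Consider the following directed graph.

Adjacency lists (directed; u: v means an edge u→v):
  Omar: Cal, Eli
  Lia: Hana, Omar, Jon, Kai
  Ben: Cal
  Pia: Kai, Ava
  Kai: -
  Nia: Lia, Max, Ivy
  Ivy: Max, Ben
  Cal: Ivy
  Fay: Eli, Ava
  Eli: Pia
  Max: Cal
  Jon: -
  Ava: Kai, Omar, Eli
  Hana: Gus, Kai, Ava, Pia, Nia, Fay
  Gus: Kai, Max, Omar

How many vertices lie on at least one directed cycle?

11

A vertex is on a directed cycle iff it belongs to a strongly connected component of size ≥ 2 (or has a self-loop).
The vertices on cycles are {Ava, Ben, Cal, Eli, Ivy, Lia, Max, Nia, Pia, Hana, Omar} — 11 in total.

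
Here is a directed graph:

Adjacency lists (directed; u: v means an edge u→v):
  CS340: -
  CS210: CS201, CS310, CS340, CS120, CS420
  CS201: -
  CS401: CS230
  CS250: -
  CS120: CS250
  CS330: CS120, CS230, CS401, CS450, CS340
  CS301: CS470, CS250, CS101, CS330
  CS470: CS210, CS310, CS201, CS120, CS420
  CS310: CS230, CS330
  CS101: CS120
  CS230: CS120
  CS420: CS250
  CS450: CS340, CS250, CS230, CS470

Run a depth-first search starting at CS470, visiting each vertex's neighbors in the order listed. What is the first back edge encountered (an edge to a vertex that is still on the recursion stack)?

CS450->CS470

DFS from CS470 (visiting each vertex's neighbors in the order listed); mark gray on enter, black on exit:
CS470 gray
  CS210 gray
    CS201 gray
    CS201 black
    CS310 gray
      CS230 gray
        CS120 gray
          CS250 gray
          CS250 black
        CS120 black
      CS230 black
      CS330 gray
        CS330→CS120: CS120 black — skip
        CS330→CS230: CS230 black — skip
        CS401 gray
          CS401→CS230: CS230 black — skip
        CS401 black
        CS450 gray
          CS340 gray
          CS340 black
          CS450→CS250: CS250 black — skip
          CS450→CS230: CS230 black — skip
          CS450→CS470: CS470 is gray → back edge
First back edge: CS450 → CS470.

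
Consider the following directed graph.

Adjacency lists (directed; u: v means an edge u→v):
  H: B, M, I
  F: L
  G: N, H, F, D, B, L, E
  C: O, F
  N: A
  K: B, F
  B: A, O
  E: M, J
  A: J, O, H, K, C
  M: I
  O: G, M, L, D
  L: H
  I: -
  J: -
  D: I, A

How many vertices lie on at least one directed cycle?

A vertex is on a directed cycle iff it belongs to a strongly connected component of size ≥ 2 (or has a self-loop).
The vertices on cycles are {A, B, C, D, F, G, H, K, L, N, O} — 11 in total.

11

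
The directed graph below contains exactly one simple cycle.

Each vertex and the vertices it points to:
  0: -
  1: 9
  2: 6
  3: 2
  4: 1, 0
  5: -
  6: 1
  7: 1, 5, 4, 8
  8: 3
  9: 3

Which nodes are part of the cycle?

DFS with gray/black marking from 3:
3 gray
  2 gray
    6 gray
      1 gray
        9 gray
          9→3: 3 is gray → back edge
Back edge closes the cycle 3 → 2 → 6 → 1 → 9 → 3; its vertices are {1, 2, 3, 6, 9}.

1, 2, 3, 6, 9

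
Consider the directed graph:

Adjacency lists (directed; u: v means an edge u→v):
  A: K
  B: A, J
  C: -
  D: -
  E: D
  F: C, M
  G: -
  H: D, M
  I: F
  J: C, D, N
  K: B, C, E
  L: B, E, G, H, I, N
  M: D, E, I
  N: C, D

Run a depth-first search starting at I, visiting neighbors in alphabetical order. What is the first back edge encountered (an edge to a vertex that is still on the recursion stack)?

M->I

DFS from I (visiting neighbors in alphabetical order); mark gray on enter, black on exit:
I gray
  F gray
    C gray
    C black
    M gray
      D gray
      D black
      E gray
        E→D: D black — skip
      E black
      M→I: I is gray → back edge
First back edge: M → I.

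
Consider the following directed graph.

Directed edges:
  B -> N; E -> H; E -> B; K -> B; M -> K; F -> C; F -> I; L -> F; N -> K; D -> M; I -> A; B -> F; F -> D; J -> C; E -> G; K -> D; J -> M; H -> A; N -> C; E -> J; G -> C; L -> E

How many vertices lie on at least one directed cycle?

6

A vertex is on a directed cycle iff it belongs to a strongly connected component of size ≥ 2 (or has a self-loop).
The vertices on cycles are {B, D, F, K, M, N} — 6 in total.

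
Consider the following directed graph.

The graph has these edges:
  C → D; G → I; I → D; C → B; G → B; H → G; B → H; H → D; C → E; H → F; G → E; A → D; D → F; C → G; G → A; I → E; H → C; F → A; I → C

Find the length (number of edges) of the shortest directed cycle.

For each vertex v, BFS finds the shortest path from v back to v.
The shortest such closed walk is B → H → C → B, length 3.

3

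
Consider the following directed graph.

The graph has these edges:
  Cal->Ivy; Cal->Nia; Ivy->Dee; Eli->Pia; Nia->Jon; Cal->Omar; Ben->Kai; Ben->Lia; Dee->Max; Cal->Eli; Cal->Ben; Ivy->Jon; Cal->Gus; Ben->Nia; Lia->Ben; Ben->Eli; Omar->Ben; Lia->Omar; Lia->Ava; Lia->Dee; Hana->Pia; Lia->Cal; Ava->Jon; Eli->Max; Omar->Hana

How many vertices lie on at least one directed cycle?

4

A vertex is on a directed cycle iff it belongs to a strongly connected component of size ≥ 2 (or has a self-loop).
The vertices on cycles are {Ben, Cal, Lia, Omar} — 4 in total.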